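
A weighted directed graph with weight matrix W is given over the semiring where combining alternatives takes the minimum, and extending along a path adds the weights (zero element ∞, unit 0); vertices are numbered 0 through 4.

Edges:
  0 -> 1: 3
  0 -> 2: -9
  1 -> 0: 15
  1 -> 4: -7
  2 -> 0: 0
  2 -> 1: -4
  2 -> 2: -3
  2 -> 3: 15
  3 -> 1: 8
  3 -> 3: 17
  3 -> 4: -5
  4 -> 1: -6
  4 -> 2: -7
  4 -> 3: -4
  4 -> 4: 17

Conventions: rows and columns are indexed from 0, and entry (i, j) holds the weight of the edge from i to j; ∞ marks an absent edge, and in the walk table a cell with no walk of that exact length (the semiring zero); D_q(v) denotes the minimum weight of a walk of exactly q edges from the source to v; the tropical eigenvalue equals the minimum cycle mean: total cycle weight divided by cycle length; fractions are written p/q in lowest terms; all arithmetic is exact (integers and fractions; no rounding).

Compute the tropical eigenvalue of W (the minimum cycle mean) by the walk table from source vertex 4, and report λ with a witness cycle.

q=0: [∞, ∞, ∞, ∞, 0]
q=1: [∞, -6, -7, -4, 17]
q=2: [-7, -11, -10, 8, -13]
q=3: [-10, -19, -20, -17, -18]
q=4: [-20, -24, -25, -22, -26]
q=5: [-25, -32, -33, -30, -31]
Optimal cycle mean attained by: cycle 1->4->1, total (-7) + (-6), length 2.
Answer: λ = -13/2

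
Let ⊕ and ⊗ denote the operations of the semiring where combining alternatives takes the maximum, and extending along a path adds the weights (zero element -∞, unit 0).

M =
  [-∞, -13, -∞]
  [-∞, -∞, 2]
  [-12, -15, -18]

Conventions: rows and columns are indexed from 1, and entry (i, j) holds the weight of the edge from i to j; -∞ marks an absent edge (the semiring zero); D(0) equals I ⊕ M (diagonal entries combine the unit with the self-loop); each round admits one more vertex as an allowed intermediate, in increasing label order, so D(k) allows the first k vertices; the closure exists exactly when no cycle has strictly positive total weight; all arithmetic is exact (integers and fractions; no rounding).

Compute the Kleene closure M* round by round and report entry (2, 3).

D(0):
  [0, -13, -∞]
  [-∞, 0, 2]
  [-12, -15, 0]
D(1):
  [0, -13, -∞]
  [-∞, 0, 2]
  [-12, -15, 0]
D(2):
  [0, -13, -11]
  [-∞, 0, 2]
  [-12, -15, 0]
D(3):
  [0, -13, -11]
  [-10, 0, 2]
  [-12, -15, 0]
Answer: M*[2][3] = 2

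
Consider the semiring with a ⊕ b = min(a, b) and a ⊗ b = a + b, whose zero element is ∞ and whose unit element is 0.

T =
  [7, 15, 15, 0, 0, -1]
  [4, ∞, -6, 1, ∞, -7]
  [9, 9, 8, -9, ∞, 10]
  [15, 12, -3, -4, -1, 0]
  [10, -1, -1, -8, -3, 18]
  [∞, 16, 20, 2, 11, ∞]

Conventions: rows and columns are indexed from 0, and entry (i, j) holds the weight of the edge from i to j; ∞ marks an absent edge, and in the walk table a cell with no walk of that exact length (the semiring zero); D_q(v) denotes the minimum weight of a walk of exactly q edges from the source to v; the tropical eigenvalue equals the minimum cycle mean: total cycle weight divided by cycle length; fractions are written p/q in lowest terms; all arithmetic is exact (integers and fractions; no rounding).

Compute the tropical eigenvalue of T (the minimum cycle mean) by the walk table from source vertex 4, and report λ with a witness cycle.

q=0: [∞, ∞, ∞, ∞, 0, ∞]
q=1: [10, -1, -1, -8, -3, 18]
q=2: [3, -4, -11, -12, -9, -8]
q=3: [-2, -10, -15, -20, -13, -12]
q=4: [-6, -14, -23, -24, -21, -20]
q=5: [-14, -22, -27, -32, -25, -24]
q=6: [-18, -26, -35, -36, -33, -32]
Optimal cycle mean attained by: cycle 2->3->2, total (-9) + (-3), length 2.
Answer: λ = -6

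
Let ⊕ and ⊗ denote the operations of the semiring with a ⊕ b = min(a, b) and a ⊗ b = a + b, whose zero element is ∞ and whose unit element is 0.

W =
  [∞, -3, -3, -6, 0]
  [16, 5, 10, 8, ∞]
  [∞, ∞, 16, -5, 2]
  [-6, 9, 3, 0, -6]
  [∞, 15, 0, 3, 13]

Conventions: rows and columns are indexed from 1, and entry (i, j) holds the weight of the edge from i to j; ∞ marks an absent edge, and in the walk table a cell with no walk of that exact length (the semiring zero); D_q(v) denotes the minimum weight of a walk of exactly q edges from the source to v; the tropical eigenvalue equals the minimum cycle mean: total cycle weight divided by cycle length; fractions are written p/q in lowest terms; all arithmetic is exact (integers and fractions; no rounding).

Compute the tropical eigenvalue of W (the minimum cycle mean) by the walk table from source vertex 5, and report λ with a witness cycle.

q=0: [∞, ∞, ∞, ∞, 0]
q=1: [∞, 15, 0, 3, 13]
q=2: [-3, 12, 6, -5, -3]
q=3: [-11, -6, -6, -9, -11]
q=4: [-15, -14, -14, -17, -15]
q=5: [-23, -18, -18, -21, -23]
Optimal cycle mean attained by: cycle 1->4->1, total (-6) + (-6), length 2.
Answer: λ = -6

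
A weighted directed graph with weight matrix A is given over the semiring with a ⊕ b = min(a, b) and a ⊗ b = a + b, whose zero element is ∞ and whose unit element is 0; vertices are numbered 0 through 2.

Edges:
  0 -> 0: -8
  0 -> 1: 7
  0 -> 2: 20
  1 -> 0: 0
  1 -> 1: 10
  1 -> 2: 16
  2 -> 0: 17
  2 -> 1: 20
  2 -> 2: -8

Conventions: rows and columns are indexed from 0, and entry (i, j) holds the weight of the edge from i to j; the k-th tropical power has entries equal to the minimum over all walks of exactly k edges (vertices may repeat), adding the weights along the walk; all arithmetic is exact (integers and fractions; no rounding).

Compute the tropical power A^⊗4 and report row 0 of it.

A^⊗2:
  [-16, -1, 12]
  [-8, 7, 8]
  [9, 12, -16]
A^⊗3:
  [-24, -9, 4]
  [-16, -1, 0]
  [1, 4, -24]
A^⊗4:
  [-32, -17, -4]
  [-24, -9, -8]
  [-7, -4, -32]
Answer: row 0 of A^⊗4 = [-32, -17, -4]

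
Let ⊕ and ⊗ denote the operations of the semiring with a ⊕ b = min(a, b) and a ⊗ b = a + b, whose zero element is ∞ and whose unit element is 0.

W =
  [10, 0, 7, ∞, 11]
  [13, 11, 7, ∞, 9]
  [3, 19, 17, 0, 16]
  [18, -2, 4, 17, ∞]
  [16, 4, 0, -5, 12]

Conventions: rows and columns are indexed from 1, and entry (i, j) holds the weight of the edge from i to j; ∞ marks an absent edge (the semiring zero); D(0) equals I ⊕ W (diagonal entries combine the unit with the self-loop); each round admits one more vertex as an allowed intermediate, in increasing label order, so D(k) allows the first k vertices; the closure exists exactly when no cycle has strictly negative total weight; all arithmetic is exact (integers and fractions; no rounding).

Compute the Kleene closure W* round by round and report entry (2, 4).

D(0):
  [0, 0, 7, ∞, 11]
  [13, 0, 7, ∞, 9]
  [3, 19, 0, 0, 16]
  [18, -2, 4, 0, ∞]
  [16, 4, 0, -5, 0]
D(1):
  [0, 0, 7, ∞, 11]
  [13, 0, 7, ∞, 9]
  [3, 3, 0, 0, 14]
  [18, -2, 4, 0, 29]
  [16, 4, 0, -5, 0]
D(2):
  [0, 0, 7, ∞, 9]
  [13, 0, 7, ∞, 9]
  [3, 3, 0, 0, 12]
  [11, -2, 4, 0, 7]
  [16, 4, 0, -5, 0]
D(3):
  [0, 0, 7, 7, 9]
  [10, 0, 7, 7, 9]
  [3, 3, 0, 0, 12]
  [7, -2, 4, 0, 7]
  [3, 3, 0, -5, 0]
D(4):
  [0, 0, 7, 7, 9]
  [10, 0, 7, 7, 9]
  [3, -2, 0, 0, 7]
  [7, -2, 4, 0, 7]
  [2, -7, -1, -5, 0]
D(5):
  [0, 0, 7, 4, 9]
  [10, 0, 7, 4, 9]
  [3, -2, 0, 0, 7]
  [7, -2, 4, 0, 7]
  [2, -7, -1, -5, 0]
Answer: W*[2][4] = 4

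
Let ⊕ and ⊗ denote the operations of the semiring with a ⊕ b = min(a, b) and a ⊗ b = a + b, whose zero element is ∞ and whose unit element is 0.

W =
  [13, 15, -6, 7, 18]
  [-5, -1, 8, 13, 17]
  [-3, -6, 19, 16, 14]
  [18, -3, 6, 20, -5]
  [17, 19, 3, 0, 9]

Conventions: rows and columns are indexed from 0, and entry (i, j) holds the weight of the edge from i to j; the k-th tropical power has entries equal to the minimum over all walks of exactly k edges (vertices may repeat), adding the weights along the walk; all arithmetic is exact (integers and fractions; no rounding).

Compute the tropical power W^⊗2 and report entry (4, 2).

W^⊗2:
  [-9, -12, 7, 10, 2]
  [-6, -2, -11, 2, 8]
  [-11, -7, -9, 4, 11]
  [-8, -4, -2, -5, 4]
  [0, -3, 6, 9, -5]
Key observation: the optimum is the walk 4->3->2, with weight 0 + 6 = 6.
Optimal value attained by: walk 4->3->2.
Answer: (W^⊗2)[4][2] = 6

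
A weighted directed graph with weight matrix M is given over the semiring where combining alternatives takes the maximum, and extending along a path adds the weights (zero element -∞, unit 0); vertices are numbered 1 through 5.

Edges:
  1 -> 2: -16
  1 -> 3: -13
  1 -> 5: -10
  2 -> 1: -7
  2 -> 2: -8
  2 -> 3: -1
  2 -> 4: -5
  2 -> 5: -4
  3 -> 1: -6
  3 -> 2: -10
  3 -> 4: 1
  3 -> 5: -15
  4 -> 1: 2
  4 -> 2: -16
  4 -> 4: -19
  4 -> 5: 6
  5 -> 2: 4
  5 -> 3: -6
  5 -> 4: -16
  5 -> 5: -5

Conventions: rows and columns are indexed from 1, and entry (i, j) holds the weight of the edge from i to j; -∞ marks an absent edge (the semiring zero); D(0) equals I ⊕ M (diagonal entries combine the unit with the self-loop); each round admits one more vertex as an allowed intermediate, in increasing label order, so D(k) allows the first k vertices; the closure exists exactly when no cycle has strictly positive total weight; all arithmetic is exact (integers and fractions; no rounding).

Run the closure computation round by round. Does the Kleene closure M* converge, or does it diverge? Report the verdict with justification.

D(0):
  [0, -16, -13, -∞, -10]
  [-7, 0, -1, -5, -4]
  [-6, -10, 0, 1, -15]
  [2, -16, -∞, 0, 6]
  [-∞, 4, -6, -16, 0]
D(1):
  [0, -16, -13, -∞, -10]
  [-7, 0, -1, -5, -4]
  [-6, -10, 0, 1, -15]
  [2, -14, -11, 0, 6]
  [-∞, 4, -6, -16, 0]
D(2):
  [0, -16, -13, -21, -10]
  [-7, 0, -1, -5, -4]
  [-6, -10, 0, 1, -14]
  [2, -14, -11, 0, 6]
  [-3, 4, 3, -1, 0]
D(3):
  [0, -16, -13, -12, -10]
  [-7, 0, -1, 0, -4]
  [-6, -10, 0, 1, -14]
  [2, -14, -11, 0, 6]
  [-3, 4, 3, 4, 0]
Detection: at round 4, diagonal entry (5, 5) turns strictly positive.
Key observation: the cycle 5->2->3->4->5 has total weight 4 + (-1) + 1 + 6, which is strictly positive.
Answer: DIVERGES — positive cycle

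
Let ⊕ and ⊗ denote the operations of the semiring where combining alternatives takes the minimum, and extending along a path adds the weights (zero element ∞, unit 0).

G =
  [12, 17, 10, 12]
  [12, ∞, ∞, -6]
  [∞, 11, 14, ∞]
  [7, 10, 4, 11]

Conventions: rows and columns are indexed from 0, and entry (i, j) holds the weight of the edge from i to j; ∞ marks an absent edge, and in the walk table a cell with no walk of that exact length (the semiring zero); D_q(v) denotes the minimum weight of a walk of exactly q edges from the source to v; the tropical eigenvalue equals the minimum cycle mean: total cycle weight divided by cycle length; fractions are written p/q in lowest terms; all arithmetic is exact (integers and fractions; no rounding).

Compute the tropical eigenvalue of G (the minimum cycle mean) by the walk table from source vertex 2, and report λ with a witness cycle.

q=0: [∞, ∞, 0, ∞]
q=1: [∞, 11, 14, ∞]
q=2: [23, 25, 28, 5]
q=3: [12, 15, 9, 16]
q=4: [23, 20, 20, 9]
Optimal cycle mean attained by: cycle 1->3->1, total (-6) + 10, length 2.
Answer: λ = 2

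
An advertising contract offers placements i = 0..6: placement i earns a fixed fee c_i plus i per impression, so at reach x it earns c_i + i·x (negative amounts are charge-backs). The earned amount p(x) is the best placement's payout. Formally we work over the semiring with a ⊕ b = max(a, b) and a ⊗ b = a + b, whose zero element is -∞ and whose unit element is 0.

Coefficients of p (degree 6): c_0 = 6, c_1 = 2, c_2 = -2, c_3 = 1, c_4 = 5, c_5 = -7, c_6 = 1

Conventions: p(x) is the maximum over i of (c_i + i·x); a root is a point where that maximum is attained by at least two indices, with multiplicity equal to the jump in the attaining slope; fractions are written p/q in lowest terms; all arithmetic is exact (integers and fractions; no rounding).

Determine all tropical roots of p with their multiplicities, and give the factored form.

hull edge (i=0, c=6) to (i=4, c=5): slope -1/4, span 4
hull edge (i=4, c=5) to (i=6, c=1): slope -2, span 2
Factored form: p(x) = 1 ⊗ (x ⊕ 1/4) ⊗ (x ⊕ 1/4) ⊗ (x ⊕ 1/4) ⊗ (x ⊕ 1/4) ⊗ (x ⊕ 2) ⊗ (x ⊕ 2)
Answer: roots = 1/4 (mult 4), 2 (mult 2)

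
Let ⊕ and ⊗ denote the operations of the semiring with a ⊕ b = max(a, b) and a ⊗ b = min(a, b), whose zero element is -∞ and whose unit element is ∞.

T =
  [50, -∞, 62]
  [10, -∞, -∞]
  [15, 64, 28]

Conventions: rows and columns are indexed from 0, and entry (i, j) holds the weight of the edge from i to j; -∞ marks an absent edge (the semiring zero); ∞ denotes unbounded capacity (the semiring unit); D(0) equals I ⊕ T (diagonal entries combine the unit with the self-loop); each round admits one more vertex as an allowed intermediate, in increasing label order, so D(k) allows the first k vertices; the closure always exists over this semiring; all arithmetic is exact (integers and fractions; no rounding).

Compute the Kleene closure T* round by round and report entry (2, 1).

D(0):
  [∞, -∞, 62]
  [10, ∞, -∞]
  [15, 64, ∞]
D(1):
  [∞, -∞, 62]
  [10, ∞, 10]
  [15, 64, ∞]
D(2):
  [∞, -∞, 62]
  [10, ∞, 10]
  [15, 64, ∞]
D(3):
  [∞, 62, 62]
  [10, ∞, 10]
  [15, 64, ∞]
Answer: T*[2][1] = 64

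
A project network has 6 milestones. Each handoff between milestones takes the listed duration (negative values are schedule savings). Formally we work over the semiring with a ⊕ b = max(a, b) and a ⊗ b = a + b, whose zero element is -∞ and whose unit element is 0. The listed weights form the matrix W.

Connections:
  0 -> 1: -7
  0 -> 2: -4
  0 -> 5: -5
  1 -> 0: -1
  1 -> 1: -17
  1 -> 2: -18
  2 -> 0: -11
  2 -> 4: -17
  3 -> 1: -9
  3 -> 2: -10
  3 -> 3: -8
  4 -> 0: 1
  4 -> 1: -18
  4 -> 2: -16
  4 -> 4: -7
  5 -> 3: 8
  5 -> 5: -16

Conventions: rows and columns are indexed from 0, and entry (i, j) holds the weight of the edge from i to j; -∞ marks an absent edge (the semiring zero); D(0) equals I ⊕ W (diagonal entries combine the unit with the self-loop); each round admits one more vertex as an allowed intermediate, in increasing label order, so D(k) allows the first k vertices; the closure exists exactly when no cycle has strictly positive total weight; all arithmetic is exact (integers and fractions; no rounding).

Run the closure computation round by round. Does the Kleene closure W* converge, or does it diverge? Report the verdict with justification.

D(0):
  [0, -7, -4, -∞, -∞, -5]
  [-1, 0, -18, -∞, -∞, -∞]
  [-11, -∞, 0, -∞, -17, -∞]
  [-∞, -9, -10, 0, -∞, -∞]
  [1, -18, -16, -∞, 0, -∞]
  [-∞, -∞, -∞, 8, -∞, 0]
D(1):
  [0, -7, -4, -∞, -∞, -5]
  [-1, 0, -5, -∞, -∞, -6]
  [-11, -18, 0, -∞, -17, -16]
  [-∞, -9, -10, 0, -∞, -∞]
  [1, -6, -3, -∞, 0, -4]
  [-∞, -∞, -∞, 8, -∞, 0]
D(2):
  [0, -7, -4, -∞, -∞, -5]
  [-1, 0, -5, -∞, -∞, -6]
  [-11, -18, 0, -∞, -17, -16]
  [-10, -9, -10, 0, -∞, -15]
  [1, -6, -3, -∞, 0, -4]
  [-∞, -∞, -∞, 8, -∞, 0]
D(3):
  [0, -7, -4, -∞, -21, -5]
  [-1, 0, -5, -∞, -22, -6]
  [-11, -18, 0, -∞, -17, -16]
  [-10, -9, -10, 0, -27, -15]
  [1, -6, -3, -∞, 0, -4]
  [-∞, -∞, -∞, 8, -∞, 0]
D(4):
  [0, -7, -4, -∞, -21, -5]
  [-1, 0, -5, -∞, -22, -6]
  [-11, -18, 0, -∞, -17, -16]
  [-10, -9, -10, 0, -27, -15]
  [1, -6, -3, -∞, 0, -4]
  [-2, -1, -2, 8, -19, 0]
D(5):
  [0, -7, -4, -∞, -21, -5]
  [-1, 0, -5, -∞, -22, -6]
  [-11, -18, 0, -∞, -17, -16]
  [-10, -9, -10, 0, -27, -15]
  [1, -6, -3, -∞, 0, -4]
  [-2, -1, -2, 8, -19, 0]
D(6):
  [0, -6, -4, 3, -21, -5]
  [-1, 0, -5, 2, -22, -6]
  [-11, -17, 0, -8, -17, -16]
  [-10, -9, -10, 0, -27, -15]
  [1, -5, -3, 4, 0, -4]
  [-2, -1, -2, 8, -19, 0]
Key observation: every diagonal entry stays at the unit through all rounds, so no improving cycle exists.
Answer: CONVERGES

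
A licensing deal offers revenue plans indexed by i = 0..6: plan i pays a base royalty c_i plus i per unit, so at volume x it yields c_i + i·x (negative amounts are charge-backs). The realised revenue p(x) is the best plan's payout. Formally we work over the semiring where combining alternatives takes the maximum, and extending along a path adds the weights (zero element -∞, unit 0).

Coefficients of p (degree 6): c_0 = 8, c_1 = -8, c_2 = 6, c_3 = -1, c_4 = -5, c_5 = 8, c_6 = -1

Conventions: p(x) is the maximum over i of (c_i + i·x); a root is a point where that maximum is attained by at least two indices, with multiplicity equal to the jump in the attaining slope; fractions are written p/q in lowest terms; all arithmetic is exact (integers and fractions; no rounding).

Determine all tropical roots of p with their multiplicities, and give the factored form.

hull edge (i=0, c=8) to (i=5, c=8): slope 0, span 5
hull edge (i=5, c=8) to (i=6, c=-1): slope -9, span 1
Factored form: p(x) = -1 ⊗ (x ⊕ 0) ⊗ (x ⊕ 0) ⊗ (x ⊕ 0) ⊗ (x ⊕ 0) ⊗ (x ⊕ 0) ⊗ (x ⊕ 9)
Answer: roots = 0 (mult 5), 9 (mult 1)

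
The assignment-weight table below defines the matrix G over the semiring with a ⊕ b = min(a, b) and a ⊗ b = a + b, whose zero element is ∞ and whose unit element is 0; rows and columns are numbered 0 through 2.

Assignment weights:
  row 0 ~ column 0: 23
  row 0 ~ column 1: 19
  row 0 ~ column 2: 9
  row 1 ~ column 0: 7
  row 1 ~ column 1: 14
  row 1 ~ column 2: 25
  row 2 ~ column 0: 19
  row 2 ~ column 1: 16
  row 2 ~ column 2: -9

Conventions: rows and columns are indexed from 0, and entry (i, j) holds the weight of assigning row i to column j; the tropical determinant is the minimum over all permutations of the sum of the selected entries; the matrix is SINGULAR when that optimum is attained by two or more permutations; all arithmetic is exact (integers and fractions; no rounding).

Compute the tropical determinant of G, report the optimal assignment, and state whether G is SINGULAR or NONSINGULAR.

σ = (0, 1, 2): 23 + 14 + (-9) = 28
σ = (0, 2, 1): 23 + 25 + 16 = 64
σ = (1, 0, 2): 19 + 7 + (-9) = 17
σ = (1, 2, 0): 19 + 25 + 19 = 63
σ = (2, 0, 1): 9 + 7 + 16 = 32
σ = (2, 1, 0): 9 + 14 + 19 = 42
Optimal value attained by: σ = (1, 0, 2).
Answer: det⊕(G) = 17; verdict: NONSINGULAR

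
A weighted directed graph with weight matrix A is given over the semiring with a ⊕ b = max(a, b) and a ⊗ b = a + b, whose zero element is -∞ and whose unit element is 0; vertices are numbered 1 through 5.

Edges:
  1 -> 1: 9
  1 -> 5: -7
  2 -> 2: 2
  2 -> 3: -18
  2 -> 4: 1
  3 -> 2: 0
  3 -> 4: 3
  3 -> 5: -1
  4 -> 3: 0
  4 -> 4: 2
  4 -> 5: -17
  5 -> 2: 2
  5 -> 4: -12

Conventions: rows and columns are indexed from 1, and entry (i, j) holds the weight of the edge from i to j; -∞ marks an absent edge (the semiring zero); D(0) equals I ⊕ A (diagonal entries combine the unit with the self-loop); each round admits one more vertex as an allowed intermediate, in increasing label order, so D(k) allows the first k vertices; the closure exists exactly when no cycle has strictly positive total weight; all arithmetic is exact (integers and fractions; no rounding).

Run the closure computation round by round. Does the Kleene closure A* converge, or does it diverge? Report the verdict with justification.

Detection: at round 0, diagonal entry (1, 1) turns strictly positive.
Key observation: the cycle 1->1 has total weight 9, which is strictly positive.
Answer: DIVERGES — positive cycle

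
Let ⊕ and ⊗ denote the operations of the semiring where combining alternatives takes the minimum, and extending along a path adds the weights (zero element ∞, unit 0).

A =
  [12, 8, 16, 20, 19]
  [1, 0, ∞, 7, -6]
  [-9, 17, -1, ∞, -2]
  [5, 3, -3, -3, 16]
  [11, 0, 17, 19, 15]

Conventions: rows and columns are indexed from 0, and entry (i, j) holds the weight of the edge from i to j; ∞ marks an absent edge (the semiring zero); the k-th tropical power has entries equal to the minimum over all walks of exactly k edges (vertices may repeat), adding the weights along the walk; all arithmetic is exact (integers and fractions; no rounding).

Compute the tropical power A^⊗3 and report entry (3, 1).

A^⊗2:
  [7, 8, 15, 15, 2]
  [1, -6, 4, 4, -6]
  [-10, -2, -2, 11, -3]
  [-12, 0, -6, -6, -5]
  [1, 0, 16, 7, -6]
A^⊗3:
  [6, 2, 12, 12, 2]
  [-5, -6, 1, 1, -12]
  [-11, -3, -3, 5, -8]
  [-15, -5, -9, -9, -8]
  [1, -6, 4, 4, -6]
Key observation: the optimum is the walk 3->2->4->1, with weight (-3) + (-2) + 0 = -5.
Optimal value attained by: walk 3->2->4->1.
Answer: (A^⊗3)[3][1] = -5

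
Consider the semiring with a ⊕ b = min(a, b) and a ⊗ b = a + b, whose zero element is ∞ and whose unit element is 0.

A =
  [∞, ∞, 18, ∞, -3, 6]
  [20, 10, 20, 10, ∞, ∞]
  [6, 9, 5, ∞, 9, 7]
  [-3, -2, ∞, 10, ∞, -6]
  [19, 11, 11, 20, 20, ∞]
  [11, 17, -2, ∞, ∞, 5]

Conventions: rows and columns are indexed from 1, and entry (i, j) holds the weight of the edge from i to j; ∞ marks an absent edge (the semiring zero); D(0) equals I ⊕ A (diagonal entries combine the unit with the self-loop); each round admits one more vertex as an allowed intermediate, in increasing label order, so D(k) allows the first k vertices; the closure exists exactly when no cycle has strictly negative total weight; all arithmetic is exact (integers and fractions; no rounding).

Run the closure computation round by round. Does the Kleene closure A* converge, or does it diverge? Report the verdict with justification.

D(0):
  [0, ∞, 18, ∞, -3, 6]
  [20, 0, 20, 10, ∞, ∞]
  [6, 9, 0, ∞, 9, 7]
  [-3, -2, ∞, 0, ∞, -6]
  [19, 11, 11, 20, 0, ∞]
  [11, 17, -2, ∞, ∞, 0]
D(1):
  [0, ∞, 18, ∞, -3, 6]
  [20, 0, 20, 10, 17, 26]
  [6, 9, 0, ∞, 3, 7]
  [-3, -2, 15, 0, -6, -6]
  [19, 11, 11, 20, 0, 25]
  [11, 17, -2, ∞, 8, 0]
D(2):
  [0, ∞, 18, ∞, -3, 6]
  [20, 0, 20, 10, 17, 26]
  [6, 9, 0, 19, 3, 7]
  [-3, -2, 15, 0, -6, -6]
  [19, 11, 11, 20, 0, 25]
  [11, 17, -2, 27, 8, 0]
D(3):
  [0, 27, 18, 37, -3, 6]
  [20, 0, 20, 10, 17, 26]
  [6, 9, 0, 19, 3, 7]
  [-3, -2, 15, 0, -6, -6]
  [17, 11, 11, 20, 0, 18]
  [4, 7, -2, 17, 1, 0]
D(4):
  [0, 27, 18, 37, -3, 6]
  [7, 0, 20, 10, 4, 4]
  [6, 9, 0, 19, 3, 7]
  [-3, -2, 15, 0, -6, -6]
  [17, 11, 11, 20, 0, 14]
  [4, 7, -2, 17, 1, 0]
D(5):
  [0, 8, 8, 17, -3, 6]
  [7, 0, 15, 10, 4, 4]
  [6, 9, 0, 19, 3, 7]
  [-3, -2, 5, 0, -6, -6]
  [17, 11, 11, 20, 0, 14]
  [4, 7, -2, 17, 1, 0]
D(6):
  [0, 8, 4, 17, -3, 6]
  [7, 0, 2, 10, 4, 4]
  [6, 9, 0, 19, 3, 7]
  [-3, -2, -8, 0, -6, -6]
  [17, 11, 11, 20, 0, 14]
  [4, 7, -2, 17, 1, 0]
Key observation: every diagonal entry stays at the unit through all rounds, so no improving cycle exists.
Answer: CONVERGES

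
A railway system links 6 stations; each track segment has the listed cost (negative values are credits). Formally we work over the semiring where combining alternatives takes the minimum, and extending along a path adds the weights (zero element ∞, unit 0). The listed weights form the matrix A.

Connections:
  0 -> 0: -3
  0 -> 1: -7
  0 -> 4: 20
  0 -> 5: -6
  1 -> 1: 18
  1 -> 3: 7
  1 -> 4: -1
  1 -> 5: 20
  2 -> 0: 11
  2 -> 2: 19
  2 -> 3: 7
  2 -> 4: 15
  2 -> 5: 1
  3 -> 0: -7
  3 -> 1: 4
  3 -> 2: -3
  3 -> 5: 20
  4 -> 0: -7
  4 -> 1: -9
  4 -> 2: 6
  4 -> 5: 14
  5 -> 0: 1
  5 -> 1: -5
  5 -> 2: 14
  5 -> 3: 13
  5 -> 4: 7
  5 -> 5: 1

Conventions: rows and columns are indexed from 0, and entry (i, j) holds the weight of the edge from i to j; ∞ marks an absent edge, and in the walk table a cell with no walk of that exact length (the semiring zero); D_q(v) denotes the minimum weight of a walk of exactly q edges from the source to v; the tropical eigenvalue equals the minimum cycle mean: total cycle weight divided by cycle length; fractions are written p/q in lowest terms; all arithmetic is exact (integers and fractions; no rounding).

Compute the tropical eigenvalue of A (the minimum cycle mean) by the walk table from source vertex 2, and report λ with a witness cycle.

q=0: [∞, ∞, 0, ∞, ∞, ∞]
q=1: [11, ∞, 19, 7, 15, 1]
q=2: [0, -4, 4, 14, 8, 2]
q=3: [-3, -7, 11, 3, -5, -6]
q=4: [-12, -14, 0, 0, -8, -9]
q=5: [-15, -19, -3, -7, -15, -18]
q=6: [-22, -24, -10, -12, -20, -21]
Optimal cycle mean attained by: cycle 0->1->4->0, total (-7) + (-1) + (-7), length 3.
Answer: λ = -5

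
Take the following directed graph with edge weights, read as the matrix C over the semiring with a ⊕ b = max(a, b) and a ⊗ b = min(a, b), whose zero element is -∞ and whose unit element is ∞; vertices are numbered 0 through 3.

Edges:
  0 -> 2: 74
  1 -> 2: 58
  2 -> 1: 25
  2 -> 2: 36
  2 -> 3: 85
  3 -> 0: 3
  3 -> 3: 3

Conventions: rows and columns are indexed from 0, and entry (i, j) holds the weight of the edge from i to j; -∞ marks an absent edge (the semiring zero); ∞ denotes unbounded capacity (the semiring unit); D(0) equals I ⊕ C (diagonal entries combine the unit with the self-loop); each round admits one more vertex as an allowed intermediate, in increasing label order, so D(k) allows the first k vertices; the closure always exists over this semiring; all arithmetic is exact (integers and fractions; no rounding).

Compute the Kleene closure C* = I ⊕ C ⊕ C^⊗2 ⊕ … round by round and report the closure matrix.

D(0):
  [∞, -∞, 74, -∞]
  [-∞, ∞, 58, -∞]
  [-∞, 25, ∞, 85]
  [3, -∞, -∞, ∞]
D(1):
  [∞, -∞, 74, -∞]
  [-∞, ∞, 58, -∞]
  [-∞, 25, ∞, 85]
  [3, -∞, 3, ∞]
D(2):
  [∞, -∞, 74, -∞]
  [-∞, ∞, 58, -∞]
  [-∞, 25, ∞, 85]
  [3, -∞, 3, ∞]
D(3):
  [∞, 25, 74, 74]
  [-∞, ∞, 58, 58]
  [-∞, 25, ∞, 85]
  [3, 3, 3, ∞]
D(4):
  [∞, 25, 74, 74]
  [3, ∞, 58, 58]
  [3, 25, ∞, 85]
  [3, 3, 3, ∞]
Answer: C* = [[∞, 25, 74, 74], [3, ∞, 58, 58], [3, 25, ∞, 85], [3, 3, 3, ∞]]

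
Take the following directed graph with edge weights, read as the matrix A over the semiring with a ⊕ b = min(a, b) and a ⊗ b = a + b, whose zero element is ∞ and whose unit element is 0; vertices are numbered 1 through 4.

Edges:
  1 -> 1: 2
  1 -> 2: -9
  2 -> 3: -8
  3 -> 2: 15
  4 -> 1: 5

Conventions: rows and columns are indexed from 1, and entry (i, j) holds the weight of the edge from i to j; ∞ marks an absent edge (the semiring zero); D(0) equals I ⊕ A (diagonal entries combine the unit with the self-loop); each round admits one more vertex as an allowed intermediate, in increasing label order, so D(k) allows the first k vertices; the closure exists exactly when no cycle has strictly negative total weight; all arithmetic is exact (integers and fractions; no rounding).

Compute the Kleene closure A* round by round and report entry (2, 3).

D(0):
  [0, -9, ∞, ∞]
  [∞, 0, -8, ∞]
  [∞, 15, 0, ∞]
  [5, ∞, ∞, 0]
D(1):
  [0, -9, ∞, ∞]
  [∞, 0, -8, ∞]
  [∞, 15, 0, ∞]
  [5, -4, ∞, 0]
D(2):
  [0, -9, -17, ∞]
  [∞, 0, -8, ∞]
  [∞, 15, 0, ∞]
  [5, -4, -12, 0]
D(3):
  [0, -9, -17, ∞]
  [∞, 0, -8, ∞]
  [∞, 15, 0, ∞]
  [5, -4, -12, 0]
D(4):
  [0, -9, -17, ∞]
  [∞, 0, -8, ∞]
  [∞, 15, 0, ∞]
  [5, -4, -12, 0]
Answer: A*[2][3] = -8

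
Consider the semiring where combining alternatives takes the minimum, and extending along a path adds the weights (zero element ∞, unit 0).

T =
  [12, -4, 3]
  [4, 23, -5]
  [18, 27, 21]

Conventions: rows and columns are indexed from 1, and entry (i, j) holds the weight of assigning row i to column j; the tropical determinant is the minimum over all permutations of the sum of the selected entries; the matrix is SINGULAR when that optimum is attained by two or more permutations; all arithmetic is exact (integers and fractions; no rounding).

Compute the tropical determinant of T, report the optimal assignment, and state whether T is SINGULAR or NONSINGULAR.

σ = (1, 2, 3): 12 + 23 + 21 = 56
σ = (1, 3, 2): 12 + (-5) + 27 = 34
σ = (2, 1, 3): (-4) + 4 + 21 = 21
σ = (2, 3, 1): (-4) + (-5) + 18 = 9
σ = (3, 1, 2): 3 + 4 + 27 = 34
σ = (3, 2, 1): 3 + 23 + 18 = 44
Optimal value attained by: σ = (2, 3, 1).
Answer: det⊕(T) = 9; verdict: NONSINGULAR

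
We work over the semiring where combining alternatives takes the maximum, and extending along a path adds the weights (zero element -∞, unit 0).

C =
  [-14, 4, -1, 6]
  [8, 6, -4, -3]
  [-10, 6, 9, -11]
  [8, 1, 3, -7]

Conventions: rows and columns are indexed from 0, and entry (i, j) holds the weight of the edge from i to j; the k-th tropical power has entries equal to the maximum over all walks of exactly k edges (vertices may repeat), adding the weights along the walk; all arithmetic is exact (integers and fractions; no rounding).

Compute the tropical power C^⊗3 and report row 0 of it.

C^⊗2:
  [14, 10, 9, 1]
  [14, 12, 7, 14]
  [14, 15, 18, 3]
  [9, 12, 12, 14]
C^⊗3:
  [18, 18, 18, 20]
  [22, 18, 17, 20]
  [23, 24, 27, 20]
  [22, 18, 21, 15]
Answer: row 0 of C^⊗3 = [18, 18, 18, 20]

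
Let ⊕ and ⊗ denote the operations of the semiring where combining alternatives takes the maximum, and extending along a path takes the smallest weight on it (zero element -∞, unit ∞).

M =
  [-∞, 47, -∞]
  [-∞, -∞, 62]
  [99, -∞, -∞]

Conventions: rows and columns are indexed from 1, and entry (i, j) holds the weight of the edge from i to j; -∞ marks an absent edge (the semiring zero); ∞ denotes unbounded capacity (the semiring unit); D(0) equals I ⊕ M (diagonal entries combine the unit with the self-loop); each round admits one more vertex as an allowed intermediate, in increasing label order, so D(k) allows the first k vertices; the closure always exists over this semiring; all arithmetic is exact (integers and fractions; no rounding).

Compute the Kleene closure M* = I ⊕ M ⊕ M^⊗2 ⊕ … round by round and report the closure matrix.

D(0):
  [∞, 47, -∞]
  [-∞, ∞, 62]
  [99, -∞, ∞]
D(1):
  [∞, 47, -∞]
  [-∞, ∞, 62]
  [99, 47, ∞]
D(2):
  [∞, 47, 47]
  [-∞, ∞, 62]
  [99, 47, ∞]
D(3):
  [∞, 47, 47]
  [62, ∞, 62]
  [99, 47, ∞]
Answer: M* = [[∞, 47, 47], [62, ∞, 62], [99, 47, ∞]]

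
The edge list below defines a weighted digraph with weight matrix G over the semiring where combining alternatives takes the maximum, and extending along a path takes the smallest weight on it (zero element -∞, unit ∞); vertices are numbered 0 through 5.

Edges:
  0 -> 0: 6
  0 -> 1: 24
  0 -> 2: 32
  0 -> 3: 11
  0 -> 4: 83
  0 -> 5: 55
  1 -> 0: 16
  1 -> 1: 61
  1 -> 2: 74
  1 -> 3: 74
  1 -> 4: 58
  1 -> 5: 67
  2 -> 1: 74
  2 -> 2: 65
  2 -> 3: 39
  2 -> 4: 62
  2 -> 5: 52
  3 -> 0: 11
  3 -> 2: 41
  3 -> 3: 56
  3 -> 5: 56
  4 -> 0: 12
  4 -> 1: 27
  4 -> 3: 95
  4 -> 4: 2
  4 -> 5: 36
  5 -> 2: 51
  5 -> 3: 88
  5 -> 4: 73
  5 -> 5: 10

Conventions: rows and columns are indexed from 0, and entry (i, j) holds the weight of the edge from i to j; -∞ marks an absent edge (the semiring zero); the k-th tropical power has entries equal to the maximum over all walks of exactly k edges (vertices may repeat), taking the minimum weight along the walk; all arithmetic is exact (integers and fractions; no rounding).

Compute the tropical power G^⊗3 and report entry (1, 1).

G^⊗2:
  [16, 32, 51, 83, 55, 36]
  [16, 74, 65, 67, 67, 61]
  [16, 65, 74, 74, 62, 67]
  [11, 41, 51, 56, 56, 56]
  [16, 27, 41, 56, 36, 56]
  [12, 51, 51, 73, 51, 56]
G^⊗3:
  [16, 51, 51, 56, 51, 56]
  [16, 65, 74, 74, 62, 67]
  [16, 74, 65, 67, 67, 65]
  [16, 51, 51, 56, 56, 56]
  [16, 41, 51, 56, 56, 56]
  [16, 51, 51, 56, 56, 56]
Key observation: the optimum is the walk 1->2->2->1, with weight 74 min 65 min 74 = 65.
Optimal value attained by: walk 1->2->2->1.
Answer: (G^⊗3)[1][1] = 65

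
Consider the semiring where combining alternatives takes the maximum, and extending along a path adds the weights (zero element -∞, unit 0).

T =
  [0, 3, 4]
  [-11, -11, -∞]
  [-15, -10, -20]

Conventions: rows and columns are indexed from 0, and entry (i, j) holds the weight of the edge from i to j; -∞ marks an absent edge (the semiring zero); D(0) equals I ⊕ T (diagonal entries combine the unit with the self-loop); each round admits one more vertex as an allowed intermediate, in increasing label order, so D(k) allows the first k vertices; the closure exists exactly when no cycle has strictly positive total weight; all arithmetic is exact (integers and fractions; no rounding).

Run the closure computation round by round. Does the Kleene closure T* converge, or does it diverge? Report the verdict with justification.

D(0):
  [0, 3, 4]
  [-11, 0, -∞]
  [-15, -10, 0]
D(1):
  [0, 3, 4]
  [-11, 0, -7]
  [-15, -10, 0]
D(2):
  [0, 3, 4]
  [-11, 0, -7]
  [-15, -10, 0]
D(3):
  [0, 3, 4]
  [-11, 0, -7]
  [-15, -10, 0]
Key observation: every diagonal entry stays at the unit through all rounds, so no improving cycle exists.
Answer: CONVERGES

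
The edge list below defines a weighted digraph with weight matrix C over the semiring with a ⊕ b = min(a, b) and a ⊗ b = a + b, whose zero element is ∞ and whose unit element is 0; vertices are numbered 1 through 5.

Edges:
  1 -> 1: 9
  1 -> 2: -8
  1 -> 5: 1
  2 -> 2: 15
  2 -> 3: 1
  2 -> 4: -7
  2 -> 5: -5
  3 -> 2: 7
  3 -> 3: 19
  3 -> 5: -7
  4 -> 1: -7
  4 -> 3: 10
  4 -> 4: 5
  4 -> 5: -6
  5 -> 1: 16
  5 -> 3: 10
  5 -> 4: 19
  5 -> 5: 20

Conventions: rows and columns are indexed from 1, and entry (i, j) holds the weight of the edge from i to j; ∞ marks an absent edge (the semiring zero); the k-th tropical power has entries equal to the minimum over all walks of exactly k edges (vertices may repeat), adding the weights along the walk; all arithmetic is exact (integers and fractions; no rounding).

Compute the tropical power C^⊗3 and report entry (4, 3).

C^⊗2:
  [17, 1, -7, -15, -13]
  [-14, 8, 3, -2, -13]
  [9, 22, 3, 0, 2]
  [-2, -15, 4, 10, -6]
  [12, 8, 29, 24, 3]
C^⊗3:
  [-22, 0, -5, -10, -21]
  [-9, -22, -3, 1, -13]
  [-7, 1, 10, 5, -6]
  [3, -10, -14, -22, -20]
  [17, 4, 9, 1, 3]
Key observation: the optimum is the walk 4->1->2->3, with weight (-7) + (-8) + 1 = -14.
Optimal value attained by: walk 4->1->2->3.
Answer: (C^⊗3)[4][3] = -14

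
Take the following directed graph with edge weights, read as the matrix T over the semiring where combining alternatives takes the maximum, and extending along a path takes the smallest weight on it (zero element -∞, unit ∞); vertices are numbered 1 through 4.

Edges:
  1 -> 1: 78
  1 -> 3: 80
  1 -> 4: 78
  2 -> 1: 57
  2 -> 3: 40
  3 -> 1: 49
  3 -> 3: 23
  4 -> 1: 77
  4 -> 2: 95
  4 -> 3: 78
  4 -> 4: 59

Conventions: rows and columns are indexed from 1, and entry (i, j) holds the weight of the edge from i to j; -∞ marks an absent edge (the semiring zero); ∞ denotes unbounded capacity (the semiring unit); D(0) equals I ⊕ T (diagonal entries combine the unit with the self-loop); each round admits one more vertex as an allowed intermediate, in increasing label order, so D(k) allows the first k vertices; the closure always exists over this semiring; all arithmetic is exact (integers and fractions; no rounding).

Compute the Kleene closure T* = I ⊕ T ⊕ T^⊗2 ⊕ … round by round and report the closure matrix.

D(0):
  [∞, -∞, 80, 78]
  [57, ∞, 40, -∞]
  [49, -∞, ∞, -∞]
  [77, 95, 78, ∞]
D(1):
  [∞, -∞, 80, 78]
  [57, ∞, 57, 57]
  [49, -∞, ∞, 49]
  [77, 95, 78, ∞]
D(2):
  [∞, -∞, 80, 78]
  [57, ∞, 57, 57]
  [49, -∞, ∞, 49]
  [77, 95, 78, ∞]
D(3):
  [∞, -∞, 80, 78]
  [57, ∞, 57, 57]
  [49, -∞, ∞, 49]
  [77, 95, 78, ∞]
D(4):
  [∞, 78, 80, 78]
  [57, ∞, 57, 57]
  [49, 49, ∞, 49]
  [77, 95, 78, ∞]
Answer: T* = [[∞, 78, 80, 78], [57, ∞, 57, 57], [49, 49, ∞, 49], [77, 95, 78, ∞]]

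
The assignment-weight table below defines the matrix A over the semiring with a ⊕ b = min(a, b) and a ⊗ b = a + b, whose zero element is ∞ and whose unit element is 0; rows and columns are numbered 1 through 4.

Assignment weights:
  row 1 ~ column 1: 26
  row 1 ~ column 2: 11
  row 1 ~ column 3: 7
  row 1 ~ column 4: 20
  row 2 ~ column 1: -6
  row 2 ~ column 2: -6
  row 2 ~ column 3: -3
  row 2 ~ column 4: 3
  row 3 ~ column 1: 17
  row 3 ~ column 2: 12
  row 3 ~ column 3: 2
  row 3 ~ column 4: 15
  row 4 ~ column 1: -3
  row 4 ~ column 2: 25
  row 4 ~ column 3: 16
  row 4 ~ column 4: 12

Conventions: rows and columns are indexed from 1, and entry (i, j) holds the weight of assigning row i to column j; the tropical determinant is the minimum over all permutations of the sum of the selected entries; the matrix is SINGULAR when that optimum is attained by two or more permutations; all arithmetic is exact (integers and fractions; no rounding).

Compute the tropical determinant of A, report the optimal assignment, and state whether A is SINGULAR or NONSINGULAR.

σ = (1, 2, 3, 4): 26 + (-6) + 2 + 12 = 34
σ = (1, 2, 4, 3): 26 + (-6) + 15 + 16 = 51
σ = (1, 3, 2, 4): 26 + (-3) + 12 + 12 = 47
σ = (1, 3, 4, 2): 26 + (-3) + 15 + 25 = 63
σ = (1, 4, 2, 3): 26 + 3 + 12 + 16 = 57
σ = (1, 4, 3, 2): 26 + 3 + 2 + 25 = 56
σ = (2, 1, 3, 4): 11 + (-6) + 2 + 12 = 19
σ = (2, 1, 4, 3): 11 + (-6) + 15 + 16 = 36
σ = (2, 3, 1, 4): 11 + (-3) + 17 + 12 = 37
σ = (2, 3, 4, 1): 11 + (-3) + 15 + (-3) = 20
σ = (2, 4, 1, 3): 11 + 3 + 17 + 16 = 47
σ = (2, 4, 3, 1): 11 + 3 + 2 + (-3) = 13
σ = (3, 1, 2, 4): 7 + (-6) + 12 + 12 = 25
σ = (3, 1, 4, 2): 7 + (-6) + 15 + 25 = 41
σ = (3, 2, 1, 4): 7 + (-6) + 17 + 12 = 30
σ = (3, 2, 4, 1): 7 + (-6) + 15 + (-3) = 13
σ = (3, 4, 1, 2): 7 + 3 + 17 + 25 = 52
σ = (3, 4, 2, 1): 7 + 3 + 12 + (-3) = 19
σ = (4, 1, 2, 3): 20 + (-6) + 12 + 16 = 42
σ = (4, 1, 3, 2): 20 + (-6) + 2 + 25 = 41
σ = (4, 2, 1, 3): 20 + (-6) + 17 + 16 = 47
σ = (4, 2, 3, 1): 20 + (-6) + 2 + (-3) = 13
σ = (4, 3, 1, 2): 20 + (-3) + 17 + 25 = 59
σ = (4, 3, 2, 1): 20 + (-3) + 12 + (-3) = 26
Optimal value attained by: σ = (2, 4, 3, 1).
Answer: det⊕(A) = 13; verdict: SINGULAR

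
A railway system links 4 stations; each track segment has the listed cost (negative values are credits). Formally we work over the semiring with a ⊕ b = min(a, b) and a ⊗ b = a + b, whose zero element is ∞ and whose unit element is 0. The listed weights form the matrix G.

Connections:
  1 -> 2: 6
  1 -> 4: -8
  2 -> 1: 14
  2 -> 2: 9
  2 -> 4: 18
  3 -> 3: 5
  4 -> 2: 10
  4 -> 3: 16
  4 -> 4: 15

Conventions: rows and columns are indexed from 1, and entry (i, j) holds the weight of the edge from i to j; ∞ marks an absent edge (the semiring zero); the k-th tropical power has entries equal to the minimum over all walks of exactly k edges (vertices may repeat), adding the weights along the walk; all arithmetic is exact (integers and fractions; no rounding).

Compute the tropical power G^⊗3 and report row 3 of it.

G^⊗2:
  [20, 2, 8, 7]
  [23, 18, 34, 6]
  [∞, ∞, 10, ∞]
  [24, 19, 21, 28]
G^⊗3:
  [16, 11, 13, 12]
  [32, 16, 22, 15]
  [∞, ∞, 15, ∞]
  [33, 28, 26, 16]
Answer: row 3 of G^⊗3 = [∞, ∞, 15, ∞]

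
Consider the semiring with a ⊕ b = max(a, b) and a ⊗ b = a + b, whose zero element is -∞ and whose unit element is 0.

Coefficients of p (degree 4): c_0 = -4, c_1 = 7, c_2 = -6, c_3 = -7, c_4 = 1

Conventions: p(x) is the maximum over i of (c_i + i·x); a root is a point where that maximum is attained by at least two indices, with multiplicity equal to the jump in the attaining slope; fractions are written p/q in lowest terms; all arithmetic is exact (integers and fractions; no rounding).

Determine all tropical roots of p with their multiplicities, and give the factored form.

hull edge (i=0, c=-4) to (i=1, c=7): slope 11, span 1
hull edge (i=1, c=7) to (i=4, c=1): slope -2, span 3
Factored form: p(x) = 1 ⊗ (x ⊕ (-11)) ⊗ (x ⊕ 2) ⊗ (x ⊕ 2) ⊗ (x ⊕ 2)
Answer: roots = -11 (mult 1), 2 (mult 3)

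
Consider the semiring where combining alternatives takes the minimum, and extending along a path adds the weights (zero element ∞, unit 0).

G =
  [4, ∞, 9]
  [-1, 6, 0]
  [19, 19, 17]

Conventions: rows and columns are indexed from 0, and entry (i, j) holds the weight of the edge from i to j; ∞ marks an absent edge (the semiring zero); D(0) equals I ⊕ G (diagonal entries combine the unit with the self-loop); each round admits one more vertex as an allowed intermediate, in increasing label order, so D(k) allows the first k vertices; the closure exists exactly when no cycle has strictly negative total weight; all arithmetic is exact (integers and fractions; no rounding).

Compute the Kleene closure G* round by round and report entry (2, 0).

D(0):
  [0, ∞, 9]
  [-1, 0, 0]
  [19, 19, 0]
D(1):
  [0, ∞, 9]
  [-1, 0, 0]
  [19, 19, 0]
D(2):
  [0, ∞, 9]
  [-1, 0, 0]
  [18, 19, 0]
D(3):
  [0, 28, 9]
  [-1, 0, 0]
  [18, 19, 0]
Answer: G*[2][0] = 18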